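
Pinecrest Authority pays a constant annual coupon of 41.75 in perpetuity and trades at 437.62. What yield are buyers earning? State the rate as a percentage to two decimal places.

9.54%

P = C/r ⇒ r = C/P = 41.75/437.62 = 0.095402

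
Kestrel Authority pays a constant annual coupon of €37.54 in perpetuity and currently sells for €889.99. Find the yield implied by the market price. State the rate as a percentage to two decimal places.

P = C/r ⇒ r = C/P = €37.54/€889.99 = 0.042180

4.22%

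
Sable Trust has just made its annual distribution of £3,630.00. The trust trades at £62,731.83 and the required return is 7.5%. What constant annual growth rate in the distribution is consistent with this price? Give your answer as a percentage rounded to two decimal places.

1.62%

P = D₀(1+g)/(r−g) ⇒ P(r−g) = D₀(1+g) ⇒ g(P+D₀) = P·r − D₀
g = (P·r − D₀)/(P + D₀) = (£62,731.83×0.075 − £3,630.00) / (£62,731.83 + £3,630.00) = 0.016197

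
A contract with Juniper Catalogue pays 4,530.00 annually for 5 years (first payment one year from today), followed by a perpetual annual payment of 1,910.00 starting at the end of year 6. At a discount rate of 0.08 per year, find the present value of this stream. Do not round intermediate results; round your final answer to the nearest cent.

PV of 5-year annuity: 4,530.00 × [1 − (1+0.08)^−5] / 0.08 = 18086.97647
Perpetuity value at year 5: 1,910.00 / 0.08 = 23875.00000
PV of perpetuity: 23875.00000 / (1+0.08)^5 = 16248.92383
Total PV = 18086.97647 + 16248.92383 = 34335.90030

34335.90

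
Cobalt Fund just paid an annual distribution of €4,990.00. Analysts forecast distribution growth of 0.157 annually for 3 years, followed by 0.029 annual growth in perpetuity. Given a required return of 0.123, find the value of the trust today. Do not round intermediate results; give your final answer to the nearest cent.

D_1 = 5773.43000
D_2 = 6679.85851
D_3 = 7728.59630
Terminal value at year 3: TV = D_3×(1+g_2)/(r−g_2) = 7952.72559/0.094 = 84603.46371
P_0 = D_1/(1+r)^1 + D_2/(1+r)^2 + D_3/(1+r)^3 + TV/(1+r)^3
    = 5141.07747 + 5296.72897 + 5457.09298 + 59737.75190 = 75632.65132

€75632.65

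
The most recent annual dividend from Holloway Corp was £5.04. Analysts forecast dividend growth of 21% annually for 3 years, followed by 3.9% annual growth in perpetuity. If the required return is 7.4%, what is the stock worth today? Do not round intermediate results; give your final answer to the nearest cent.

D_1 = 6.09840
D_2 = 7.37906
D_3 = 8.92867
Terminal value at year 3: TV = D_3×(1+g_2)/(r−g_2) = 9.27689/0.035 = 265.05387
P_0 = D_1/(1+r)^1 + D_2/(1+r)^2 + D_3/(1+r)^3 + TV/(1+r)^3
    = 5.67821 + 6.39724 + 7.20732 + 213.95444 = 233.23721

£233.24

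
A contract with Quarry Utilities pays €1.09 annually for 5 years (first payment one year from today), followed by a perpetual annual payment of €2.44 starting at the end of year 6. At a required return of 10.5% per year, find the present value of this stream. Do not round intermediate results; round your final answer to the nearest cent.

€18.19

PV of 5-year annuity: €1.09 × [1 − (1+0.105)^−5] / 0.105 = 4.07972
Perpetuity value at year 5: €2.44 / 0.105 = 23.23810
PV of perpetuity: 23.23810 / (1+0.105)^5 = 14.10552
Total PV = 4.07972 + 14.10552 = 18.18524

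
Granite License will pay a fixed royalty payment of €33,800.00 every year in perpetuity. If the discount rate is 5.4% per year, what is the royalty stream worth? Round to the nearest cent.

Level perpetuity: PV = C / r = €33,800.00 / 0.054 = €625,925.93

€625925.93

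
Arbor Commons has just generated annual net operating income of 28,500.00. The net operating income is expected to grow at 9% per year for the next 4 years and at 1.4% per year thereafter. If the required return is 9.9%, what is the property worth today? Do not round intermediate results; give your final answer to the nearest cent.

D_1 = 31065.00000
D_2 = 33860.85000
D_3 = 36908.32650
D_4 = 40230.07588
Terminal value at year 4: TV = D_4×(1+g_2)/(r−g_2) = 40793.29695/0.085 = 479921.14056
P_0 = D_1/(1+r)^1 + D_2/(1+r)^2 + D_3/(1+r)^3 + D_4/(1+r)^4 + TV/(1+r)^4
    = 28266.60601 + 28035.12334 + 27805.53634 + 27577.82949 + 328987.28356 = 440672.37873

440672.38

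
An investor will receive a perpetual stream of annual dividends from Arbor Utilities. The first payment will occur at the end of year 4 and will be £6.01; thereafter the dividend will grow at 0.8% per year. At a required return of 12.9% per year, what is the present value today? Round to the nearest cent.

£34.51

Value at end of year 3: C₁ / (r − g) = £6.01 / (0.129 − 0.008) = £49.6694
Discount to today: PV = £49.6694 / (1 + 0.129)^3 = £49.6694 / 1.439070 = £34.51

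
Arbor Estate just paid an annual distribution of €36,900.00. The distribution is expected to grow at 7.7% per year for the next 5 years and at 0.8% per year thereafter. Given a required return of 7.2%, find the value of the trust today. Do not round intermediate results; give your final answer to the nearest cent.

D_1 = 39741.30000
D_2 = 42801.38010
D_3 = 46097.08637
D_4 = 49646.56202
D_5 = 53469.34729
Terminal value at year 5: TV = D_5×(1+g_2)/(r−g_2) = 53897.10207/0.064 = 842142.21987
P_0 = D_1/(1+r)^1 + D_2/(1+r)^2 + D_3/(1+r)^3 + D_4/(1+r)^4 + D_5/(1+r)^5 + TV/(1+r)^5
    = 37072.10821 + 37245.01916 + 37418.73660 + 37593.26429 + 37768.60601 + 594855.54464 = 781953.27891

€781953.28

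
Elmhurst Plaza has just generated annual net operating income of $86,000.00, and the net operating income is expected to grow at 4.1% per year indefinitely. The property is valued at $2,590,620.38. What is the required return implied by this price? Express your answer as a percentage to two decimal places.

7.56%

D₁ = $86,000.00 × 1.041 = $89,526.0000
P = D₁/(r − g) ⇒ r = D₁/P + g = $89,526.0000/$2,590,620.38 + 0.041 = 0.034558 + 0.041 = 0.075558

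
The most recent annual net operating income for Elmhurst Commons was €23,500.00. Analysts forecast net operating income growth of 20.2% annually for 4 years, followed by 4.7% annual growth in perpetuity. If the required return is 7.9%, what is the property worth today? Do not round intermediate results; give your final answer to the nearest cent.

€1308143.05

D_1 = 28247.00000
D_2 = 33952.89400
D_3 = 40811.37859
D_4 = 49055.27706
Terminal value at year 4: TV = D_4×(1+g_2)/(r−g_2) = 51360.87508/0.032 = 1605027.34640
P_0 = D_1/(1+r)^1 + D_2/(1+r)^2 + D_3/(1+r)^3 + D_4/(1+r)^4 + TV/(1+r)^4
    = 26178.86932 + 29163.11485 + 32487.54778 + 36190.94757 + 1184122.56588 = 1308143.04541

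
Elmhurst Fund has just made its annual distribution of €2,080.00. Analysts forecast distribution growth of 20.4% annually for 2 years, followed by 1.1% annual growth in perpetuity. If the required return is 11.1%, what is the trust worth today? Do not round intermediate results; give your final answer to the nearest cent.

€29393.64

D_1 = 2504.32000
D_2 = 3015.20128
Terminal value at year 2: TV = D_2×(1+g_2)/(r−g_2) = 3048.36849/0.1 = 30483.68494
P_0 = D_1/(1+r)^1 + D_2/(1+r)^2 + TV/(1+r)^2
    = 2254.11341 + 2442.80157 + 24696.72390 = 29393.63888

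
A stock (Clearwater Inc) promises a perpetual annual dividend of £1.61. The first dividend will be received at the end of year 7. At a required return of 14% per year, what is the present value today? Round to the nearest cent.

£5.24

Value at end of year 6: C / r = £1.61 / 0.14 = £11.5000
Discount to today: PV = £11.5000 / (1 + 0.14)^6 = £11.5000 / 2.194973 = £5.24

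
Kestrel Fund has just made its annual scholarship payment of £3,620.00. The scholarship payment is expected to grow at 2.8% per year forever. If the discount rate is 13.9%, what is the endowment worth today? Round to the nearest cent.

£33525.77

D₁ = D₀ × (1 + g) = £3,620.00 × 1.028 = £3,721.3600
Growing perpetuity: P = D₁ / (r − g) = £3,721.3600 / (0.139 − 0.028) = £33,525.77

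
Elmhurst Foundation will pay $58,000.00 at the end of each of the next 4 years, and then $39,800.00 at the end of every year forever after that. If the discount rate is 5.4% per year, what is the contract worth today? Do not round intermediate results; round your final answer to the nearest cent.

$800978.17

PV of 4-year annuity: $58,000.00 × [1 − (1+0.054)^−4] / 0.054 = 203768.44957
Perpetuity value at year 4: $39,800.00 / 0.054 = 737037.03704
PV of perpetuity: 737037.03704 / (1+0.054)^4 = 597209.72164
Total PV = 203768.44957 + 597209.72164 = 800978.17121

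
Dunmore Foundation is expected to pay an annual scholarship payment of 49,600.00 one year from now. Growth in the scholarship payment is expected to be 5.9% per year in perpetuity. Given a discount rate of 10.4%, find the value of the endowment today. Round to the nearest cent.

1102222.22

Growing perpetuity: P = D₁ / (r − g) = 49,600.0000 / (0.104 − 0.059) = 1,102,222.22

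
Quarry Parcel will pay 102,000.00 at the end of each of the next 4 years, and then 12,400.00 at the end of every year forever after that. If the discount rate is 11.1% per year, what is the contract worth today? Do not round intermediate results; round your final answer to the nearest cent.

389098.37

PV of 4-year annuity: 102,000.00 × [1 − (1+0.111)^−4] / 0.111 = 315774.99483
Perpetuity value at year 4: 12,400.00 / 0.111 = 111711.71171
PV of perpetuity: 111711.71171 / (1+0.111)^4 = 73323.37901
Total PV = 315774.99483 + 73323.37901 = 389098.37384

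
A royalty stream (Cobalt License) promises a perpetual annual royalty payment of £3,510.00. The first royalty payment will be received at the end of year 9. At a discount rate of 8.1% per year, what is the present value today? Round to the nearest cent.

Value at end of year 8: C / r = £3,510.00 / 0.081 = £43,333.3333
Discount to today: PV = £43,333.3333 / (1 + 0.081)^8 = £43,333.3333 / 1.864685 = £23,238.95

£23238.95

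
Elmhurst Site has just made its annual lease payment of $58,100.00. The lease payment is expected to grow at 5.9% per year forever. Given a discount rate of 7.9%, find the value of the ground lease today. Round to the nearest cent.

$3076395.00

D₁ = D₀ × (1 + g) = $58,100.00 × 1.059 = $61,527.9000
Growing perpetuity: P = D₁ / (r − g) = $61,527.9000 / (0.079 − 0.059) = $3,076,395.00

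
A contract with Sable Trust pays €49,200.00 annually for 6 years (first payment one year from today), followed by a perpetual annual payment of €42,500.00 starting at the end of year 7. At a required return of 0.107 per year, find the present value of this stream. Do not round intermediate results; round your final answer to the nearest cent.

€425787.52

PV of 6-year annuity: €49,200.00 × [1 − (1+0.107)^−6] / 0.107 = 209953.73758
Perpetuity value at year 6: €42,500.00 / 0.107 = 397196.26168
PV of perpetuity: 397196.26168 / (1+0.107)^6 = 215833.78511
Total PV = 209953.73758 + 215833.78511 = 425787.52269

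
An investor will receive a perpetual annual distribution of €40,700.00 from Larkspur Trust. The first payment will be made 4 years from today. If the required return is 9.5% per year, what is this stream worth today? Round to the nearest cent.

Value at end of year 3: C / r = €40,700.00 / 0.095 = €428,421.0526
Discount to today: PV = €428,421.0526 / (1 + 0.095)^3 = €428,421.0526 / 1.312932 = €326,308.54

€326308.54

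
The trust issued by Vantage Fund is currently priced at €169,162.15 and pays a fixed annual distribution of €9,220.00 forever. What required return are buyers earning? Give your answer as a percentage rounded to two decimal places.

5.45%

P = C/r ⇒ r = C/P = €9,220.00/€169,162.15 = 0.054504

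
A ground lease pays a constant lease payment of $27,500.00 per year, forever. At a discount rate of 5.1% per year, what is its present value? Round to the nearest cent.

Level perpetuity: PV = C / r = $27,500.00 / 0.051 = $539,215.69

$539215.69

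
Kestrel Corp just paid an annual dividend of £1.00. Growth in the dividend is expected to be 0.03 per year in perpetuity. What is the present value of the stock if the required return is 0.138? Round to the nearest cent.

£9.54

D₁ = D₀ × (1 + g) = £1.00 × 1.03 = £1.0300
Growing perpetuity: P = D₁ / (r − g) = £1.0300 / (0.138 − 0.03) = £9.54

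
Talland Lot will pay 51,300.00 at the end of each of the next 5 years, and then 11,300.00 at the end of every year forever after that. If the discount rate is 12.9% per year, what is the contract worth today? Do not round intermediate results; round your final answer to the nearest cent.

228630.10

PV of 5-year annuity: 51,300.00 × [1 − (1+0.129)^−5] / 0.129 = 180875.08388
Perpetuity value at year 5: 11,300.00 / 0.129 = 87596.89922
PV of perpetuity: 87596.89922 / (1+0.129)^5 = 47755.01915
Total PV = 180875.08388 + 47755.01915 = 228630.10303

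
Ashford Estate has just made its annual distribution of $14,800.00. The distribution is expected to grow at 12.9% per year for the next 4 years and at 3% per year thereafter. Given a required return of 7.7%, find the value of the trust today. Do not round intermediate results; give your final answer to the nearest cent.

$458363.54

D_1 = 16709.20000
D_2 = 18864.68680
D_3 = 21298.23140
D_4 = 24045.70325
Terminal value at year 4: TV = D_4×(1+g_2)/(r−g_2) = 24767.07434/0.047 = 526959.02861
P_0 = D_1/(1+r)^1 + D_2/(1+r)^2 + D_3/(1+r)^3 + D_4/(1+r)^4 + TV/(1+r)^4
    = 15514.57753 + 16263.65648 + 17048.90266 + 17872.06231 + 391664.34423 = 458363.54321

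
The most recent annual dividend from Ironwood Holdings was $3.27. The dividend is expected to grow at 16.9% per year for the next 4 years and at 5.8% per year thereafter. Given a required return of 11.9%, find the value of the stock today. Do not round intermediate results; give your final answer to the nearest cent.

$82.16

D_1 = 3.82263
D_2 = 4.46865
D_3 = 5.22386
D_4 = 6.10669
Terminal value at year 4: TV = D_4×(1+g_2)/(r−g_2) = 6.46088/0.061 = 105.91601
P_0 = D_1/(1+r)^1 + D_2/(1+r)^2 + D_3/(1+r)^3 + D_4/(1+r)^4 + TV/(1+r)^4
    = 3.41611 + 3.56875 + 3.72822 + 3.89480 + 67.55248 = 82.16036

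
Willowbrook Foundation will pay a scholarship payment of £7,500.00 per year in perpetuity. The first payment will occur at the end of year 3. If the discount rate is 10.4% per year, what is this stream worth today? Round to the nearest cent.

Value at end of year 2: C / r = £7,500.00 / 0.104 = £72,115.3846
Discount to today: PV = £72,115.3846 / (1 + 0.104)^2 = £72,115.3846 / 1.218816 = £59,168.39

£59168.39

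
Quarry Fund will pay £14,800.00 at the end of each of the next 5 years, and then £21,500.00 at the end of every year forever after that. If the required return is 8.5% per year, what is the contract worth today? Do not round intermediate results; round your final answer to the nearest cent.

£226538.87

PV of 5-year annuity: £14,800.00 × [1 − (1+0.085)^−5] / 0.085 = 58321.50277
Perpetuity value at year 5: £21,500.00 / 0.085 = 252941.17647
PV of perpetuity: 252941.17647 / (1+0.085)^5 = 168217.37177
Total PV = 58321.50277 + 168217.37177 = 226538.87454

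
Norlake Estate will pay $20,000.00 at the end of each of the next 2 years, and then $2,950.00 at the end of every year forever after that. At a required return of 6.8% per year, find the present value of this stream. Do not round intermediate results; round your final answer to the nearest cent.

$74294.73

PV of 2-year annuity: $20,000.00 × [1 − (1+0.068)^−2] / 0.068 = 36260.85371
Perpetuity value at year 2: $2,950.00 / 0.068 = 43382.35294
PV of perpetuity: 43382.35294 / (1+0.068)^2 = 38033.87702
Total PV = 36260.85371 + 38033.87702 = 74294.73073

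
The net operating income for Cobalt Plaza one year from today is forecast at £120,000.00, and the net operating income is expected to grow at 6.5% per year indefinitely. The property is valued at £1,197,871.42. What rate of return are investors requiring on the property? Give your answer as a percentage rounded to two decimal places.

16.52%

P = D₁/(r − g) ⇒ r = D₁/P + g = £120,000.0000/£1,197,871.42 + 0.065 = 0.100178 + 0.065 = 0.165178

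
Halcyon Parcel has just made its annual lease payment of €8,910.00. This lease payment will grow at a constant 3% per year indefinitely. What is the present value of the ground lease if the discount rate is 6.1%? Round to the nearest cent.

D₁ = D₀ × (1 + g) = €8,910.00 × 1.03 = €9,177.3000
Growing perpetuity: P = D₁ / (r − g) = €9,177.3000 / (0.061 − 0.03) = €296,041.94

€296041.94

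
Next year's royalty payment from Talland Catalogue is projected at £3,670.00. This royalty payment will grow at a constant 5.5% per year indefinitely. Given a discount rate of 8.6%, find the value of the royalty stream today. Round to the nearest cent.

Growing perpetuity: P = D₁ / (r − g) = £3,670.0000 / (0.086 − 0.055) = £118,387.10

£118387.10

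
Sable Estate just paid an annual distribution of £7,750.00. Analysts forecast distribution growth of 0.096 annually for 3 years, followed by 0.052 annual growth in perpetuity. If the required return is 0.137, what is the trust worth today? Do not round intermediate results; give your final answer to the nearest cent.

£107524.17

D_1 = 8494.00000
D_2 = 9309.42400
D_3 = 10203.12870
Terminal value at year 3: TV = D_3×(1+g_2)/(r−g_2) = 10733.69140/0.085 = 126278.72231
P_0 = D_1/(1+r)^1 + D_2/(1+r)^2 + D_3/(1+r)^3 + TV/(1+r)^3
    = 7470.53650 + 7201.15040 + 6941.47831 + 85911.00213 = 107524.16734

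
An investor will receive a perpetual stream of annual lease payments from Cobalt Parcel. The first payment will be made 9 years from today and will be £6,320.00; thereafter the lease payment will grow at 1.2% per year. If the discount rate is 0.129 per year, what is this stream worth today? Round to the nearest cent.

Value at end of year 8: C₁ / (r − g) = £6,320.00 / (0.129 − 0.012) = £54,017.0940
Discount to today: PV = £54,017.0940 / (1 + 0.129)^8 = £54,017.0940 / 2.639682 = £20,463.49

£20463.49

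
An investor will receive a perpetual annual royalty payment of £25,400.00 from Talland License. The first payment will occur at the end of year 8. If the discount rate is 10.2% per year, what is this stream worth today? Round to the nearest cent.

Value at end of year 7: C / r = £25,400.00 / 0.102 = £249,019.6078
Discount to today: PV = £249,019.6078 / (1 + 0.102)^7 = £249,019.6078 / 1.973655 = £126,171.82

£126171.82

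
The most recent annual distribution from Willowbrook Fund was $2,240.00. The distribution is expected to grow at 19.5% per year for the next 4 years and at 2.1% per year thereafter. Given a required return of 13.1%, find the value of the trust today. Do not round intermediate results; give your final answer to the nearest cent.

D_1 = 2676.80000
D_2 = 3198.77600
D_3 = 3822.53732
D_4 = 4567.93210
Terminal value at year 4: TV = D_4×(1+g_2)/(r−g_2) = 4663.85867/0.11 = 42398.71519
P_0 = D_1/(1+r)^1 + D_2/(1+r)^2 + D_3/(1+r)^3 + D_4/(1+r)^4 + TV/(1+r)^4
    = 2366.75508 + 2500.68287 + 2642.18924 + 2791.70304 + 25912.08005 = 36213.41029

$36213.41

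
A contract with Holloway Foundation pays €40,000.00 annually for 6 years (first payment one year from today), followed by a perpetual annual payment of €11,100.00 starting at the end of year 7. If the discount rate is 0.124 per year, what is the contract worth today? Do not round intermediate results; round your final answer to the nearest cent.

€207001.82

PV of 6-year annuity: €40,000.00 × [1 − (1+0.124)^−6] / 0.124 = 162609.94753
Perpetuity value at year 6: €11,100.00 / 0.124 = 89516.12903
PV of perpetuity: 89516.12903 / (1+0.124)^6 = 44391.86859
Total PV = 162609.94753 + 44391.86859 = 207001.81612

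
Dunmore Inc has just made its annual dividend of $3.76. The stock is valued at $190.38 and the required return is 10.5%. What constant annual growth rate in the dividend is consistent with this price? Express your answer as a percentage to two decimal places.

P = D₀(1+g)/(r−g) ⇒ P(r−g) = D₀(1+g) ⇒ g(P+D₀) = P·r − D₀
g = (P·r − D₀)/(P + D₀) = ($190.38×0.105 − $3.76) / ($190.38 + $3.76) = 0.083599

8.36%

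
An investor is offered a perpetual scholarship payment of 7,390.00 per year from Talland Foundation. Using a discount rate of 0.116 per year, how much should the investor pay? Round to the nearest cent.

63706.90

Level perpetuity: PV = C / r = 7,390.00 / 0.116 = 63,706.90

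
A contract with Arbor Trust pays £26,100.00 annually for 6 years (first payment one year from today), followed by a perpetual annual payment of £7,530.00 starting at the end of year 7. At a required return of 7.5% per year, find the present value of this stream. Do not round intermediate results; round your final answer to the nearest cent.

£187564.73

PV of 6-year annuity: £26,100.00 × [1 − (1+0.075)^−6] / 0.075 = 122509.39157
Perpetuity value at year 6: £7,530.00 / 0.075 = 100400.00000
PV of perpetuity: 100400.00000 / (1+0.075)^6 = 65055.33645
Total PV = 122509.39157 + 65055.33645 = 187564.72803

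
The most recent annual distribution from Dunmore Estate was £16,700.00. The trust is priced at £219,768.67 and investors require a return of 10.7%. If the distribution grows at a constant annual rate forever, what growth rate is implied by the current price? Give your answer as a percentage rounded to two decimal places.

P = D₀(1+g)/(r−g) ⇒ P(r−g) = D₀(1+g) ⇒ g(P+D₀) = P·r − D₀
g = (P·r − D₀)/(P + D₀) = (£219,768.67×0.107 − £16,700.00) / (£219,768.67 + £16,700.00) = 0.028821

2.88%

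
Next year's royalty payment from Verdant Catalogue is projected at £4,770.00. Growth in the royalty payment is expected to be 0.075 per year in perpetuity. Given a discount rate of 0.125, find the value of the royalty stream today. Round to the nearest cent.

£95400.00

Growing perpetuity: P = D₁ / (r − g) = £4,770.0000 / (0.125 − 0.075) = £95,400.00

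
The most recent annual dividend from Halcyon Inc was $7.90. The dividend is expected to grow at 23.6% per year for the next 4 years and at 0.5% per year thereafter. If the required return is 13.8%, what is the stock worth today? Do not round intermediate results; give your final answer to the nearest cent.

$122.09

D_1 = 9.76440
D_2 = 12.06880
D_3 = 14.91703
D_4 = 18.43746
Terminal value at year 4: TV = D_4×(1+g_2)/(r−g_2) = 18.52964/0.133 = 139.32062
P_0 = D_1/(1+r)^1 + D_2/(1+r)^2 + D_3/(1+r)^3 + D_4/(1+r)^4 + TV/(1+r)^4
    = 8.58032 + 9.31922 + 10.12175 + 10.99340 + 83.07041 = 122.08509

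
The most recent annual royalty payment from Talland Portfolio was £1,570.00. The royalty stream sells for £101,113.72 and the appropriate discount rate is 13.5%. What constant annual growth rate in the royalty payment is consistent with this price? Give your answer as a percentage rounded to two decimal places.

P = D₀(1+g)/(r−g) ⇒ P(r−g) = D₀(1+g) ⇒ g(P+D₀) = P·r − D₀
g = (P·r − D₀)/(P + D₀) = (£101,113.72×0.135 − £1,570.00) / (£101,113.72 + £1,570.00) = 0.117646

11.76%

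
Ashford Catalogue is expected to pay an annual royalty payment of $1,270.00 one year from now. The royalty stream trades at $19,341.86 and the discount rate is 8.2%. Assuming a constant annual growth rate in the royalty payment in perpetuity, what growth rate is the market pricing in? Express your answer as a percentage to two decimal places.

1.63%

P = D₁/(r−g) ⇒ g = r − D₁/P = 0.082 − $1,270.00/$19,341.86 = 0.016339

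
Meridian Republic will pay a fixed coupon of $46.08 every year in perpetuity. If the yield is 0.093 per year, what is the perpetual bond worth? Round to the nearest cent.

Level perpetuity: PV = C / r = $46.08 / 0.093 = $495.48

$495.48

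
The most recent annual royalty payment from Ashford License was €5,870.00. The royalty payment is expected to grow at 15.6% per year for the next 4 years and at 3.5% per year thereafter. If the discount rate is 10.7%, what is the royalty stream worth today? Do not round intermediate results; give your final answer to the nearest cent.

€126538.80

D_1 = 6785.72000
D_2 = 7844.29232
D_3 = 9068.00192
D_4 = 10482.61022
Terminal value at year 4: TV = D_4×(1+g_2)/(r−g_2) = 10849.50158/0.072 = 150687.52194
P_0 = D_1/(1+r)^1 + D_2/(1+r)^2 + D_3/(1+r)^3 + D_4/(1+r)^4 + TV/(1+r)^4
    = 6129.82836 + 6401.15771 + 6684.49713 + 6980.37821 + 100342.93675 = 126538.79816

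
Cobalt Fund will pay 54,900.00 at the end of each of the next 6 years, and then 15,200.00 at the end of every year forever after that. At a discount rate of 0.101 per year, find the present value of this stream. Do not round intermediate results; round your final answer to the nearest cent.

PV of 6-year annuity: 54,900.00 × [1 − (1+0.101)^−6] / 0.101 = 238404.74247
Perpetuity value at year 6: 15,200.00 / 0.101 = 150495.04950
PV of perpetuity: 150495.04950 / (1+0.101)^6 = 84488.63629
Total PV = 238404.74247 + 84488.63629 = 322893.37876

322893.38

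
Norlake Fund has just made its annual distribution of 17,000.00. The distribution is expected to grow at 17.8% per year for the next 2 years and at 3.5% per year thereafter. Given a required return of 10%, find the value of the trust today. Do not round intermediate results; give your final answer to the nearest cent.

D_1 = 20026.00000
D_2 = 23590.62800
Terminal value at year 2: TV = D_2×(1+g_2)/(r−g_2) = 24416.29998/0.065 = 375635.38431
P_0 = D_1/(1+r)^1 + D_2/(1+r)^2 + TV/(1+r)^2
    = 18205.45455 + 19496.38678 + 310442.46637 = 348144.30769

348144.31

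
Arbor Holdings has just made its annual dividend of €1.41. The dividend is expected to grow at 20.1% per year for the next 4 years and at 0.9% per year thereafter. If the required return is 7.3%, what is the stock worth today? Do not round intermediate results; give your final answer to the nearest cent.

D_1 = 1.69341
D_2 = 2.03379
D_3 = 2.44258
D_4 = 2.93353
Terminal value at year 4: TV = D_4×(1+g_2)/(r−g_2) = 2.95994/0.064 = 46.24900
P_0 = D_1/(1+r)^1 + D_2/(1+r)^2 + D_3/(1+r)^3 + D_4/(1+r)^4 + TV/(1+r)^4
    = 1.57820 + 1.76647 + 1.97719 + 2.21306 + 34.89020 = 42.42512

€42.43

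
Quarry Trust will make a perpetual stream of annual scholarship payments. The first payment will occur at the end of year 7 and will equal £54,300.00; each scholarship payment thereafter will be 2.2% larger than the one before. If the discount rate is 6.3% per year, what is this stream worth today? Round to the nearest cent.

£917944.42

Value at end of year 6: C₁ / (r − g) = £54,300.00 / (0.063 − 0.022) = £1,324,390.2439
Discount to today: PV = £1,324,390.2439 / (1 + 0.063)^6 = £1,324,390.2439 / 1.442778 = £917,944.42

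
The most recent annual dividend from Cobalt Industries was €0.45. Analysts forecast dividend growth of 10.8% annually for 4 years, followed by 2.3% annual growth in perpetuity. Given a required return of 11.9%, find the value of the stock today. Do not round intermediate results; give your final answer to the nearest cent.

€6.37

D_1 = 0.49860
D_2 = 0.55245
D_3 = 0.61211
D_4 = 0.67822
Terminal value at year 4: TV = D_4×(1+g_2)/(r−g_2) = 0.69382/0.096 = 7.22730
P_0 = D_1/(1+r)^1 + D_2/(1+r)^2 + D_3/(1+r)^3 + D_4/(1+r)^4 + TV/(1+r)^4
    = 0.44558 + 0.44120 + 0.43686 + 0.43256 + 4.60952 = 6.36572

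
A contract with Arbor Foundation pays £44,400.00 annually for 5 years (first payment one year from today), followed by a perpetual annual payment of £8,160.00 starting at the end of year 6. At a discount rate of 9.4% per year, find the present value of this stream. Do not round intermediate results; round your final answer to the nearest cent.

PV of 5-year annuity: £44,400.00 × [1 − (1+0.094)^−5] / 0.094 = 170922.89561
Perpetuity value at year 5: £8,160.00 / 0.094 = 86808.51064
PV of perpetuity: 86808.51064 / (1+0.094)^5 = 55395.65415
Total PV = 170922.89561 + 55395.65415 = 226318.54976

£226318.55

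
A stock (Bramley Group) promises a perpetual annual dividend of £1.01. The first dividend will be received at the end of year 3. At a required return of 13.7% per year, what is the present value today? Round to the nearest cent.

Value at end of year 2: C / r = £1.01 / 0.137 = £7.3723
Discount to today: PV = £7.3723 / (1 + 0.137)^2 = £7.3723 / 1.292769 = £5.70

£5.70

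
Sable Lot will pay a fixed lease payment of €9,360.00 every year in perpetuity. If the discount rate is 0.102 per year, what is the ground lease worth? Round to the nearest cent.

€91764.71

Level perpetuity: PV = C / r = €9,360.00 / 0.102 = €91,764.71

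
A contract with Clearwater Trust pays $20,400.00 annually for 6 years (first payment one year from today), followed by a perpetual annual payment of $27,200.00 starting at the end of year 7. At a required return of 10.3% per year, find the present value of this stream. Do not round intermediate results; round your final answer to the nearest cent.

PV of 6-year annuity: $20,400.00 × [1 − (1+0.103)^−6] / 0.103 = 88071.62935
Perpetuity value at year 6: $27,200.00 / 0.103 = 264077.66990
PV of perpetuity: 264077.66990 / (1+0.103)^6 = 146648.83076
Total PV = 88071.62935 + 146648.83076 = 234720.46012

$234720.46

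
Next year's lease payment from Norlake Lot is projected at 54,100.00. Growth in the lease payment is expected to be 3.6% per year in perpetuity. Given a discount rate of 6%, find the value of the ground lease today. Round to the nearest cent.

2254166.67

Growing perpetuity: P = D₁ / (r − g) = 54,100.0000 / (0.06 − 0.036) = 2,254,166.67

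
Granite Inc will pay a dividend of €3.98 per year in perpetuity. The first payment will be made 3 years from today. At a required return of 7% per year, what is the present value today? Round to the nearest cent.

€49.66

Value at end of year 2: C / r = €3.98 / 0.07 = €56.8571
Discount to today: PV = €56.8571 / (1 + 0.07)^2 = €56.8571 / 1.144900 = €49.66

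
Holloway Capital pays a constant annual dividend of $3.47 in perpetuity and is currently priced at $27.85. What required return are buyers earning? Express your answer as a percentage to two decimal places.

P = C/r ⇒ r = C/P = $3.47/$27.85 = 0.124596

12.46%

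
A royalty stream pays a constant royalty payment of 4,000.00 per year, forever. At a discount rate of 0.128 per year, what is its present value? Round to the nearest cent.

31250.00

Level perpetuity: PV = C / r = 4,000.00 / 0.128 = 31,250.00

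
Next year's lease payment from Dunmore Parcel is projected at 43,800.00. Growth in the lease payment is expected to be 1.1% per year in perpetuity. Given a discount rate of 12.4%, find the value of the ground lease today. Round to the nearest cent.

Growing perpetuity: P = D₁ / (r − g) = 43,800.0000 / (0.124 − 0.011) = 387,610.62

387610.62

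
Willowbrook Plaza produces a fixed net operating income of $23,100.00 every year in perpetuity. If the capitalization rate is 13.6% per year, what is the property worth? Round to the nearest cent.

$169852.94

Level perpetuity: PV = C / r = $23,100.00 / 0.136 = $169,852.94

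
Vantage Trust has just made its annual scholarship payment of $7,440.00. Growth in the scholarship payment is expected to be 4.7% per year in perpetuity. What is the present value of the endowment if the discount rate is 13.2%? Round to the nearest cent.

D₁ = D₀ × (1 + g) = $7,440.00 × 1.047 = $7,789.6800
Growing perpetuity: P = D₁ / (r − g) = $7,789.6800 / (0.132 − 0.047) = $91,643.29

$91643.29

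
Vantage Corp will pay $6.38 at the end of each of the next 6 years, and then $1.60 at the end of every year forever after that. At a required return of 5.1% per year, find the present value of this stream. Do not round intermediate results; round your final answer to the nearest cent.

$55.56

PV of 6-year annuity: $6.38 × [1 − (1+0.051)^−6] / 0.051 = 32.27961
Perpetuity value at year 6: $1.60 / 0.051 = 31.37255
PV of perpetuity: 31.37255 / (1+0.051)^6 = 23.27735
Total PV = 32.27961 + 23.27735 = 55.55696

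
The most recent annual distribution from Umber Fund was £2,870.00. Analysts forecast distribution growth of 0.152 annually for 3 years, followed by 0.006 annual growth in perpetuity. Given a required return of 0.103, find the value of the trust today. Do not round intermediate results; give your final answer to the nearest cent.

D_1 = 3306.24000
D_2 = 3808.78848
D_3 = 4387.72433
Terminal value at year 3: TV = D_3×(1+g_2)/(r−g_2) = 4414.05067/0.097 = 45505.67706
P_0 = D_1/(1+r)^1 + D_2/(1+r)^2 + D_3/(1+r)^3 + TV/(1+r)^3
    = 2997.49773 + 3130.65946 + 3269.73681 + 33910.87868 = 43308.77269

£43308.77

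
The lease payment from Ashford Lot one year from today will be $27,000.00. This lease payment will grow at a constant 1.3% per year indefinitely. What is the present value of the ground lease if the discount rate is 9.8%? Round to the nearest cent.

Growing perpetuity: P = D₁ / (r − g) = $27,000.0000 / (0.098 − 0.013) = $317,647.06

$317647.06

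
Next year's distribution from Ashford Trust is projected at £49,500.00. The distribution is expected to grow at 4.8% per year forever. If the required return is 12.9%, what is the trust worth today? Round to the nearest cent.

Growing perpetuity: P = D₁ / (r − g) = £49,500.0000 / (0.129 − 0.048) = £611,111.11

£611111.11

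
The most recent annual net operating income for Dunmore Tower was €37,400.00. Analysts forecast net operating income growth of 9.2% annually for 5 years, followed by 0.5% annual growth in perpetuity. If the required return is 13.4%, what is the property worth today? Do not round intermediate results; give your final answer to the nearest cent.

D_1 = 40840.80000
D_2 = 44598.15360
D_3 = 48701.18373
D_4 = 53181.69263
D_5 = 58074.40836
Terminal value at year 5: TV = D_5×(1+g_2)/(r−g_2) = 58364.78040/0.129 = 452440.15813
P_0 = D_1/(1+r)^1 + D_2/(1+r)^2 + D_3/(1+r)^3 + D_4/(1+r)^4 + D_5/(1+r)^5 + TV/(1+r)^5
    = 36014.81481 + 34680.93278 + 33396.45379 + 32159.54810 + 30968.45372 + 241265.86040 = 408486.06361

€408486.06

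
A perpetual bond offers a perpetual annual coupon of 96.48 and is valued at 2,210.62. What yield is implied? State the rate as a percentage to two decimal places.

4.36%

P = C/r ⇒ r = C/P = 96.48/2,210.62 = 0.043644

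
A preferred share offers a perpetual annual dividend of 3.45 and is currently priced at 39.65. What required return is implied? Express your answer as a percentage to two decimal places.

8.70%

P = C/r ⇒ r = C/P = 3.45/39.65 = 0.087011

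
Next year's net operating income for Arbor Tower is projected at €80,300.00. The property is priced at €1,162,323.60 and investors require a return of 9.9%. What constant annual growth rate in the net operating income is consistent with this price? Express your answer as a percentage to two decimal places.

2.99%

P = D₁/(r−g) ⇒ g = r − D₁/P = 0.099 − €80,300.00/€1,162,323.60 = 0.029914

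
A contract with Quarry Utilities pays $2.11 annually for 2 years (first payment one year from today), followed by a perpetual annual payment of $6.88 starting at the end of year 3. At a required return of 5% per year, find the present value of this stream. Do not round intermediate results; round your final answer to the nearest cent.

$128.73

PV of 2-year annuity: $2.11 × [1 − (1+0.05)^−2] / 0.05 = 3.92336
Perpetuity value at year 2: $6.88 / 0.05 = 137.60000
PV of perpetuity: 137.60000 / (1+0.05)^2 = 124.80726
Total PV = 3.92336 + 124.80726 = 128.73061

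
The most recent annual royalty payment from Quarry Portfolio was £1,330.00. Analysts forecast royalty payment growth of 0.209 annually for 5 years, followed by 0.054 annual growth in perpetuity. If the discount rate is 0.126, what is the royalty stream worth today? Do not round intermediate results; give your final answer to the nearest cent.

£36057.61

D_1 = 1607.97000
D_2 = 1944.03573
D_3 = 2350.33920
D_4 = 2841.56009
D_5 = 3435.44615
Terminal value at year 5: TV = D_5×(1+g_2)/(r−g_2) = 3620.96024/0.072 = 50291.11445
P_0 = D_1/(1+r)^1 + D_2/(1+r)^2 + D_3/(1+r)^3 + D_4/(1+r)^4 + D_5/(1+r)^5 + TV/(1+r)^5
    = 1428.03730 + 1533.30115 + 1646.32424 + 1767.67851 + 1897.97808 + 27784.29025 = 36057.60953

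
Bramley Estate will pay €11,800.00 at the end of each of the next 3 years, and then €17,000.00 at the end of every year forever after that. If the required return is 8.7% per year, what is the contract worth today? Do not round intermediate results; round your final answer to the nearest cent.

€182168.87

PV of 3-year annuity: €11,800.00 × [1 − (1+0.087)^−3] / 0.087 = 30029.70269
Perpetuity value at year 3: €17,000.00 / 0.087 = 195402.29885
PV of perpetuity: 195402.29885 / (1+0.087)^3 = 152139.16786
Total PV = 30029.70269 + 152139.16786 = 182168.87055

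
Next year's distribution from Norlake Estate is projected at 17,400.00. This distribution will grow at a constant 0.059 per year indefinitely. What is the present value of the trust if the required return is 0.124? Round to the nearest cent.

Growing perpetuity: P = D₁ / (r − g) = 17,400.0000 / (0.124 − 0.059) = 267,692.31

267692.31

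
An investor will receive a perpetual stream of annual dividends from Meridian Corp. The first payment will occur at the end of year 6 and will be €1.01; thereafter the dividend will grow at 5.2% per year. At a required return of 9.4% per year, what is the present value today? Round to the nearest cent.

Value at end of year 5: C₁ / (r − g) = €1.01 / (0.094 − 0.052) = €24.0476
Discount to today: PV = €24.0476 / (1 + 0.094)^5 = €24.0476 / 1.567064 = €15.35

€15.35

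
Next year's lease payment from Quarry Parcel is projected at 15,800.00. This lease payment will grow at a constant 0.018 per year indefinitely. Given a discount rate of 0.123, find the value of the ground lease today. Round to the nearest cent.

150476.19

Growing perpetuity: P = D₁ / (r − g) = 15,800.0000 / (0.123 − 0.018) = 150,476.19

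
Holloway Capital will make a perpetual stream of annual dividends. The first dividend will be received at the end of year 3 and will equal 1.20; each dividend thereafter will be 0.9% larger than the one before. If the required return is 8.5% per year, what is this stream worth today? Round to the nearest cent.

Value at end of year 2: C₁ / (r − g) = 1.20 / (0.085 − 0.009) = 15.7895
Discount to today: PV = 15.7895 / (1 + 0.085)^2 = 15.7895 / 1.177225 = 13.41

13.41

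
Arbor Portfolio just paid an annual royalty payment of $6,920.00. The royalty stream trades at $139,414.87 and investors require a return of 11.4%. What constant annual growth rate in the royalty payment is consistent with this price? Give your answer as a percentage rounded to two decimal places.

6.13%

P = D₀(1+g)/(r−g) ⇒ P(r−g) = D₀(1+g) ⇒ g(P+D₀) = P·r − D₀
g = (P·r − D₀)/(P + D₀) = ($139,414.87×0.114 − $6,920.00) / ($139,414.87 + $6,920.00) = 0.061320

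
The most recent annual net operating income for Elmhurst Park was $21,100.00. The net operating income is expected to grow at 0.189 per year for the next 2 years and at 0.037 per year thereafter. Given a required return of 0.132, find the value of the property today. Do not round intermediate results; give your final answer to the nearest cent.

D_1 = 25087.90000
D_2 = 29829.51310
Terminal value at year 2: TV = D_2×(1+g_2)/(r−g_2) = 30933.20508/0.095 = 325612.68510
P_0 = D_1/(1+r)^1 + D_2/(1+r)^2 + TV/(1+r)^2
    = 22162.45583 + 23278.40988 + 254102.22151 = 299543.08722

$299543.09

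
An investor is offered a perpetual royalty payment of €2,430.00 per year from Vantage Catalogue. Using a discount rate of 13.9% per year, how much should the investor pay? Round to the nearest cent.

€17482.01

Level perpetuity: PV = C / r = €2,430.00 / 0.139 = €17,482.01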